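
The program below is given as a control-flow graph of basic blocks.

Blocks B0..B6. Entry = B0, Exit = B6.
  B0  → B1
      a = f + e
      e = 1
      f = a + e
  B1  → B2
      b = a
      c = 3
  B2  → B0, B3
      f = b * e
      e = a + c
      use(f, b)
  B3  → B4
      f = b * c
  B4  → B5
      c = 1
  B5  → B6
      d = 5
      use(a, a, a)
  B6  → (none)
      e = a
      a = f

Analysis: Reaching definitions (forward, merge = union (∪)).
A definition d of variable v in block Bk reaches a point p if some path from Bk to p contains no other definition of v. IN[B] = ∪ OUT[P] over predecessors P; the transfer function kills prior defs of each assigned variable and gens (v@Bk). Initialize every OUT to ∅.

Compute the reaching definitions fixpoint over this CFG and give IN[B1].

Answer: {a@B0, b@B1, c@B1, e@B0, f@B0}

Working:
Per-block solution:
  B0:  IN={a@B0, b@B1, c@B1, e@B2, f@B2}  OUT={a@B0, b@B1, c@B1, e@B0, f@B0}
  B1:  IN={a@B0, b@B1, c@B1, e@B0, f@B0}  OUT={a@B0, b@B1, c@B1, e@B0, f@B0}
  B2:  IN={a@B0, b@B1, c@B1, e@B0, f@B0}  OUT={a@B0, b@B1, c@B1, e@B2, f@B2}
  B3:  IN={a@B0, b@B1, c@B1, e@B2, f@B2}  OUT={a@B0, b@B1, c@B1, e@B2, f@B3}
  B4:  IN={a@B0, b@B1, c@B1, e@B2, f@B3}  OUT={a@B0, b@B1, c@B4, e@B2, f@B3}
  B5:  IN={a@B0, b@B1, c@B4, e@B2, f@B3}  OUT={a@B0, b@B1, c@B4, d@B5, e@B2, f@B3}
  B6:  IN={a@B0, b@B1, c@B4, d@B5, e@B2, f@B3}  OUT={a@B6, b@B1, c@B4, d@B5, e@B6, f@B3}

Merge at B1: IN[B1] = OUT[B0] = {a@B0, b@B1, c@B1, e@B0, f@B0}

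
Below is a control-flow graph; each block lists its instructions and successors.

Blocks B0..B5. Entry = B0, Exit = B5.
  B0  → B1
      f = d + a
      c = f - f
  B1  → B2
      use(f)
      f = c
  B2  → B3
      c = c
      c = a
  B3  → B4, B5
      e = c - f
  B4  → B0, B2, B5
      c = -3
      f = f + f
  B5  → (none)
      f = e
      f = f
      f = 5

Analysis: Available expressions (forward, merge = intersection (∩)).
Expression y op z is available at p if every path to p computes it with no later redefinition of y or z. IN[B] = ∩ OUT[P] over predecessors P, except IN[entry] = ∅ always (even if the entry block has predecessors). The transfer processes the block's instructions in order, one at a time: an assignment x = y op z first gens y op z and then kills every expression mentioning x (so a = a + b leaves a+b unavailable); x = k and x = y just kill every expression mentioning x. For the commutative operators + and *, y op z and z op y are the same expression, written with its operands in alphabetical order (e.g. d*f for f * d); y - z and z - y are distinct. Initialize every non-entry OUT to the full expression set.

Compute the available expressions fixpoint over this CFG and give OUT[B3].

Per-block solution:
  B0:  IN={}  OUT={a+d, f-f}
  B1:  IN={a+d, f-f}  OUT={a+d}
  B2:  IN={a+d}  OUT={a+d}
  B3:  IN={a+d}  OUT={a+d, c-f}
  B4:  IN={a+d, c-f}  OUT={a+d}
  B5:  IN={a+d}  OUT={a+d}

Merge at B3: IN[B3] = OUT[B2] = {a+d}
Applying B3's transfer function to that IN value gives OUT[B3] (row B3 above).

Answer: {a+d, c-f}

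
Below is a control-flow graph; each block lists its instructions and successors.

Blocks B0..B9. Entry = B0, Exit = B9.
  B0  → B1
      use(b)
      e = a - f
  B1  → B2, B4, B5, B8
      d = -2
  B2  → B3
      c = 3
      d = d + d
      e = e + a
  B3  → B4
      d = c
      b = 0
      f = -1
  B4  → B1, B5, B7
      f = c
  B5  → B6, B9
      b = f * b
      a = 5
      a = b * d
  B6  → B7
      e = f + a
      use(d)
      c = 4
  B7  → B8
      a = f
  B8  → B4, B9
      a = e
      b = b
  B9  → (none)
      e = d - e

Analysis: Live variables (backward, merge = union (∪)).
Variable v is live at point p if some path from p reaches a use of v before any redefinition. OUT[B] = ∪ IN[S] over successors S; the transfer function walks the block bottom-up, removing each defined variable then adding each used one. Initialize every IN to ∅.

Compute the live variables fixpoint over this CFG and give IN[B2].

Answer: {a, d, e}

Trace:
Per-block solution:
  B0: | IN={a, b, c, f} | OUT={a, b, c, e, f}
  B1: | IN={a, b, c, e, f} | OUT={a, b, c, d, e, f}
  B2: | IN={a, d, e} | OUT={a, c, e}
  B3: | IN={a, c, e} | OUT={a, b, c, d, e}
  B4: | IN={a, b, c, d, e} | OUT={a, b, c, d, e, f}
  B5: | IN={b, d, e, f} | OUT={a, b, d, e, f}
  B6: | IN={a, b, d, f} | OUT={b, c, d, e, f}
  B7: | IN={b, c, d, e, f} | OUT={b, c, d, e}
  B8: | IN={b, c, d, e} | OUT={a, b, c, d, e}
  B9: | IN={d, e} | OUT={}

Merge at B2: OUT[B2] = IN[B3] = {a, c, e}
Applying B2's transfer function to that OUT value gives IN[B2] (row B2 above).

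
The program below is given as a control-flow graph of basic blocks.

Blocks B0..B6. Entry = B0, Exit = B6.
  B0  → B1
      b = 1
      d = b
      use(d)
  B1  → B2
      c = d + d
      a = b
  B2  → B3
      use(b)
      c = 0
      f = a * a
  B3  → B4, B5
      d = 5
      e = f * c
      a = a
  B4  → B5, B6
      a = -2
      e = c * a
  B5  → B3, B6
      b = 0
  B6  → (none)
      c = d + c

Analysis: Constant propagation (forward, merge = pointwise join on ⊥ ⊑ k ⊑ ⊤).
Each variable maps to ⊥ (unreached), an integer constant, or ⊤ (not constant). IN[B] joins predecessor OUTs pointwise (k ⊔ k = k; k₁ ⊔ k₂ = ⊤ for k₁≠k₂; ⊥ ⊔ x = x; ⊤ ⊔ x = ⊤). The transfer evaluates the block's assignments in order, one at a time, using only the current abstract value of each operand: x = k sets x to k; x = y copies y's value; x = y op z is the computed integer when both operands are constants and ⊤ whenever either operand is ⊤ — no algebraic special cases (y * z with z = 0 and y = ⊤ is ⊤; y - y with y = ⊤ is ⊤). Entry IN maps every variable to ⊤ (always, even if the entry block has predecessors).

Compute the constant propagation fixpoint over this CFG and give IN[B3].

Fixpoint table:
  B0:   IN=(all ⊤)   OUT={b:1, d:1; rest ⊤}
  B1:   IN={b:1, d:1; rest ⊤}   OUT={a:1, b:1, c:2, d:1; rest ⊤}
  B2:   IN={a:1, b:1, c:2, d:1; rest ⊤}   OUT={a:1, b:1, c:0, d:1, f:1; rest ⊤}
  B3:   IN={c:0, f:1; rest ⊤}   OUT={c:0, d:5, e:0, f:1; rest ⊤}
  B4:   IN={c:0, d:5, e:0, f:1; rest ⊤}   OUT={a:-2, c:0, d:5, e:0, f:1; rest ⊤}
  B5:   IN={c:0, d:5, e:0, f:1; rest ⊤}   OUT={b:0, c:0, d:5, e:0, f:1; rest ⊤}
  B6:   IN={c:0, d:5, e:0, f:1; rest ⊤}   OUT={c:5, d:5, e:0, f:1; rest ⊤}

Merge at B3: IN[B3] = OUT[B2] ⊔ OUT[B5] = {a: ⊤, b: ⊤, c: 0, d: ⊤, e: ⊤, f: 1}

Answer: {a: ⊤, b: ⊤, c: 0, d: ⊤, e: ⊤, f: 1}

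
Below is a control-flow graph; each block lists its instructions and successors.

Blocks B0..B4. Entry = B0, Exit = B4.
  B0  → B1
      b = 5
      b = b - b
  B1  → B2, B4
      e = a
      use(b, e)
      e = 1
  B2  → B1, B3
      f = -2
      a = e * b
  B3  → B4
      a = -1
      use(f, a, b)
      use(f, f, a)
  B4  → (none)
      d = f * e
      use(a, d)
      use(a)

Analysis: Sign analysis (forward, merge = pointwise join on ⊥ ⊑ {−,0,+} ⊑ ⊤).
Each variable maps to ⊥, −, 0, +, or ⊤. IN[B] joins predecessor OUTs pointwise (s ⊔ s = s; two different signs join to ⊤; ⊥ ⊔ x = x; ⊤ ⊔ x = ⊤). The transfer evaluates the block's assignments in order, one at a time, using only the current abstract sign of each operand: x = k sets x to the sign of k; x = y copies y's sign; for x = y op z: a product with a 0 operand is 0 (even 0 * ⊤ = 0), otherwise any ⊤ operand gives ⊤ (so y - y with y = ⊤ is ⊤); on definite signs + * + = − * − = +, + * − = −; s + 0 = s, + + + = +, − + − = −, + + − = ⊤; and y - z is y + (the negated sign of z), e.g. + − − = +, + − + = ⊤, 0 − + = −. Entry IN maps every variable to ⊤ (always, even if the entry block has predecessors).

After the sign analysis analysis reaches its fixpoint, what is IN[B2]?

Answer: {a: ⊤, b: ⊤, c: ⊤, d: ⊤, e: +, f: ⊤}

Derivation:
Per-block solution:
  B0:  IN=(all ⊤)  OUT=(all ⊤)
  B1:  IN=(all ⊤)  OUT={e:+; rest ⊤}
  B2:  IN={e:+; rest ⊤}  OUT={e:+, f:-; rest ⊤}
  B3:  IN={e:+, f:-; rest ⊤}  OUT={a:-, e:+, f:-; rest ⊤}
  B4:  IN={e:+; rest ⊤}  OUT={e:+; rest ⊤}

Merge at B2: IN[B2] = OUT[B1] = {a: ⊤, b: ⊤, c: ⊤, d: ⊤, e: +, f: ⊤}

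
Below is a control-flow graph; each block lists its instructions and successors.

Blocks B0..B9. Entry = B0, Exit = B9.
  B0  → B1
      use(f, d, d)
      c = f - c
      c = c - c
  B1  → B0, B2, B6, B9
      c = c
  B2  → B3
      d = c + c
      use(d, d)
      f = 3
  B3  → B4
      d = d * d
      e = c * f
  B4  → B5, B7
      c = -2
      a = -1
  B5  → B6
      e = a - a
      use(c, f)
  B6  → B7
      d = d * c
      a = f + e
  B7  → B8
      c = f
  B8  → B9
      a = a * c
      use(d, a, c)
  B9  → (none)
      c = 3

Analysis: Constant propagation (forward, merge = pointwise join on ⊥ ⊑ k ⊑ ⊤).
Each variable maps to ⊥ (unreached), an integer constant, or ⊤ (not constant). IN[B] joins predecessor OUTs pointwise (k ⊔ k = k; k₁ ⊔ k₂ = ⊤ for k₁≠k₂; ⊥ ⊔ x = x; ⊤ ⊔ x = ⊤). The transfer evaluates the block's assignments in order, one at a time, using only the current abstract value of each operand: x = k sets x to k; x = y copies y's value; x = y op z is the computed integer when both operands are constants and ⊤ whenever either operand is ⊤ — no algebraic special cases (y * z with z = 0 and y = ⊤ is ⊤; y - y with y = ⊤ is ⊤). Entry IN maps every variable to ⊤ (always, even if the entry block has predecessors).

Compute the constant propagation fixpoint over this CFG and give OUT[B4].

Answer: {a: -1, b: ⊤, c: -2, d: ⊤, e: ⊤, f: 3}

Derivation:
Per-block solution:
  B0: | IN=(all ⊤) | OUT=(all ⊤)
  B1: | IN=(all ⊤) | OUT=(all ⊤)
  B2: | IN=(all ⊤) | OUT={f:3; rest ⊤}
  B3: | IN={f:3; rest ⊤} | OUT={f:3; rest ⊤}
  B4: | IN={f:3; rest ⊤} | OUT={a:-1, c:-2, f:3; rest ⊤}
  B5: | IN={a:-1, c:-2, f:3; rest ⊤} | OUT={a:-1, c:-2, e:0, f:3; rest ⊤}
  B6: | IN=(all ⊤) | OUT=(all ⊤)
  B7: | IN=(all ⊤) | OUT=(all ⊤)
  B8: | IN=(all ⊤) | OUT=(all ⊤)
  B9: | IN=(all ⊤) | OUT={c:3; rest ⊤}

Merge at B4: IN[B4] = OUT[B3] = {a: ⊤, b: ⊤, c: ⊤, d: ⊤, e: ⊤, f: 3}
Applying B4's transfer function to that IN value gives OUT[B4] (row B4 above).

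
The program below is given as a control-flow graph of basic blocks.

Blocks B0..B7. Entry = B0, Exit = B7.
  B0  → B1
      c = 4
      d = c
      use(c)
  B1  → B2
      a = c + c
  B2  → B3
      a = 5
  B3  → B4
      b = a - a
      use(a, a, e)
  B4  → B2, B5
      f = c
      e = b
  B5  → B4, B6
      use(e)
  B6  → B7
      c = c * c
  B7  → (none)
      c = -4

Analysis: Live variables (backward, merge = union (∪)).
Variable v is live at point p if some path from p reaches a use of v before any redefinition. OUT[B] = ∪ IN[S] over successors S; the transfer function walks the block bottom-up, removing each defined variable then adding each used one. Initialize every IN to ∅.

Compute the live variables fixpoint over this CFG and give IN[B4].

Converged values:
  B0:  IN={e}  OUT={c, e}
  B1:  IN={c, e}  OUT={c, e}
  B2:  IN={c, e}  OUT={a, c, e}
  B3:  IN={a, c, e}  OUT={b, c}
  B4:  IN={b, c}  OUT={b, c, e}
  B5:  IN={b, c, e}  OUT={b, c}
  B6:  IN={c}  OUT={}
  B7:  IN={}  OUT={}

Merge at B4: OUT[B4] = IN[B2] ⊔ IN[B5] = {b, c, e}
Applying B4's transfer function to that OUT value gives IN[B4] (row B4 above).

Answer: {b, c}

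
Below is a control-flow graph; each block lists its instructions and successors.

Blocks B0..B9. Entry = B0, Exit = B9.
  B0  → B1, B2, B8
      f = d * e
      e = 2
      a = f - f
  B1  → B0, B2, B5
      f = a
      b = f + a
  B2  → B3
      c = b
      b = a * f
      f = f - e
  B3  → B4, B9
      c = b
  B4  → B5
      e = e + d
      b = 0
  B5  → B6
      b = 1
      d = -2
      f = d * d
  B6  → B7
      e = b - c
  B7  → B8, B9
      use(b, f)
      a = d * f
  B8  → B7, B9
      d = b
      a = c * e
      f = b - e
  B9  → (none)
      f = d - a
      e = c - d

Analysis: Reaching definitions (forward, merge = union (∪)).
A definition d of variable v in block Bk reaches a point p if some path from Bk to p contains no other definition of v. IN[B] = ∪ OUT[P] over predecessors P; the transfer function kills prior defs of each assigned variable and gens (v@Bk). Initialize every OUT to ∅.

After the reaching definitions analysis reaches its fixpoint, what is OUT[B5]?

Converged values:
  B0:  IN={a@B0, b@B1, e@B0, f@B1}  OUT={a@B0, b@B1, e@B0, f@B0}
  B1:  IN={a@B0, b@B1, e@B0, f@B0}  OUT={a@B0, b@B1, e@B0, f@B1}
  B2:  IN={a@B0, b@B1, e@B0, f@B0, f@B1}  OUT={a@B0, b@B2, c@B2, e@B0, f@B2}
  B3:  IN={a@B0, b@B2, c@B2, e@B0, f@B2}  OUT={a@B0, b@B2, c@B3, e@B0, f@B2}
  B4:  IN={a@B0, b@B2, c@B3, e@B0, f@B2}  OUT={a@B0, b@B4, c@B3, e@B4, f@B2}
  B5:  IN={a@B0, b@B1, b@B4, c@B3, e@B0, e@B4, f@B1, f@B2}  OUT={a@B0, b@B5, c@B3, d@B5, e@B0, e@B4, f@B5}
  B6:  IN={a@B0, b@B5, c@B3, d@B5, e@B0, e@B4, f@B5}  OUT={a@B0, b@B5, c@B3, d@B5, e@B6, f@B5}
  B7:  IN={a@B0, a@B8, b@B1, b@B5, c@B3, d@B5, d@B8, e@B0, e@B6, f@B5, f@B8}  OUT={a@B7, b@B1, b@B5, c@B3, d@B5, d@B8, e@B0, e@B6, f@B5, f@B8}
  B8:  IN={a@B0, a@B7, b@B1, b@B5, c@B3, d@B5, d@B8, e@B0, e@B6, f@B0, f@B5, f@B8}  OUT={a@B8, b@B1, b@B5, c@B3, d@B8, e@B0, e@B6, f@B8}
  B9:  IN={a@B0, a@B7, a@B8, b@B1, b@B2, b@B5, c@B3, d@B5, d@B8, e@B0, e@B6, f@B2, f@B5, f@B8}  OUT={a@B0, a@B7, a@B8, b@B1, b@B2, b@B5, c@B3, d@B5, d@B8, e@B9, f@B9}

Merge at B5: IN[B5] = OUT[B1] ⊔ OUT[B4] = {a@B0, b@B1, b@B4, c@B3, e@B0, e@B4, f@B1, f@B2}
Applying B5's transfer function to that IN value gives OUT[B5] (row B5 above).

Answer: {a@B0, b@B5, c@B3, d@B5, e@B0, e@B4, f@B5}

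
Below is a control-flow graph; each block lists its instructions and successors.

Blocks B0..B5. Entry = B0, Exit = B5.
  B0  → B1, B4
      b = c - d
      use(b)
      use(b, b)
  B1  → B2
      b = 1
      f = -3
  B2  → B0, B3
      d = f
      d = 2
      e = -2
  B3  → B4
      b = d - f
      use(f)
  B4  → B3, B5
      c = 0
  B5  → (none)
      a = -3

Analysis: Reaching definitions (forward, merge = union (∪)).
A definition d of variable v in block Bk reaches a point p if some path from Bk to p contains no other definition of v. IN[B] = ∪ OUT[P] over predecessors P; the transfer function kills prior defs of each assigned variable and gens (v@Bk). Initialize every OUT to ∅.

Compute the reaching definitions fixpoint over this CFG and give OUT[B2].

Per-block solution:
  B0:  IN={b@B1, d@B2, e@B2, f@B1}  OUT={b@B0, d@B2, e@B2, f@B1}
  B1:  IN={b@B0, d@B2, e@B2, f@B1}  OUT={b@B1, d@B2, e@B2, f@B1}
  B2:  IN={b@B1, d@B2, e@B2, f@B1}  OUT={b@B1, d@B2, e@B2, f@B1}
  B3:  IN={b@B0, b@B1, b@B3, c@B4, d@B2, e@B2, f@B1}  OUT={b@B3, c@B4, d@B2, e@B2, f@B1}
  B4:  IN={b@B0, b@B3, c@B4, d@B2, e@B2, f@B1}  OUT={b@B0, b@B3, c@B4, d@B2, e@B2, f@B1}
  B5:  IN={b@B0, b@B3, c@B4, d@B2, e@B2, f@B1}  OUT={a@B5, b@B0, b@B3, c@B4, d@B2, e@B2, f@B1}

Merge at B2: IN[B2] = OUT[B1] = {b@B1, d@B2, e@B2, f@B1}
Applying B2's transfer function to that IN value gives OUT[B2] (row B2 above).

Answer: {b@B1, d@B2, e@B2, f@B1}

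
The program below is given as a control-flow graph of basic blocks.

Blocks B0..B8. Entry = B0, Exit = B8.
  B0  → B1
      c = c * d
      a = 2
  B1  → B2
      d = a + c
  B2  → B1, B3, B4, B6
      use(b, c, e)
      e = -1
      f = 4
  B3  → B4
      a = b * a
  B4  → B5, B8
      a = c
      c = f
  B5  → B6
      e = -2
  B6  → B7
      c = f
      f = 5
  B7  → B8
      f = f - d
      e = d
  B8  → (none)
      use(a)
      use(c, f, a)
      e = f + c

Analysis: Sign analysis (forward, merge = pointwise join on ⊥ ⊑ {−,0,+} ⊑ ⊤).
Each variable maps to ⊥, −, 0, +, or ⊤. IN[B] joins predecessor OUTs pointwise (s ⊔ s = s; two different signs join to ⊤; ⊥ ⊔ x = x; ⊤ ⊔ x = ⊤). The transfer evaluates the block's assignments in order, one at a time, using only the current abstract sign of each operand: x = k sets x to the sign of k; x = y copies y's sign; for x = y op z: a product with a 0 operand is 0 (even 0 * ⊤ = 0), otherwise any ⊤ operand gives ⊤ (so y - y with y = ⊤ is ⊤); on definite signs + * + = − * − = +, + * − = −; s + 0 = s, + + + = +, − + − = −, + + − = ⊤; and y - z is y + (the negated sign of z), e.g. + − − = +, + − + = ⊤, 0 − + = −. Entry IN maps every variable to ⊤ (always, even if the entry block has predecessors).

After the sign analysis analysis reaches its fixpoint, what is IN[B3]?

Converged values:
  B0: | IN=(all ⊤) | OUT={a:+; rest ⊤}
  B1: | IN={a:+; rest ⊤} | OUT={a:+; rest ⊤}
  B2: | IN={a:+; rest ⊤} | OUT={a:+, e:-, f:+; rest ⊤}
  B3: | IN={a:+, e:-, f:+; rest ⊤} | OUT={e:-, f:+; rest ⊤}
  B4: | IN={e:-, f:+; rest ⊤} | OUT={c:+, e:-, f:+; rest ⊤}
  B5: | IN={c:+, e:-, f:+; rest ⊤} | OUT={c:+, e:-, f:+; rest ⊤}
  B6: | IN={e:-, f:+; rest ⊤} | OUT={c:+, e:-, f:+; rest ⊤}
  B7: | IN={c:+, e:-, f:+; rest ⊤} | OUT={c:+; rest ⊤}
  B8: | IN={c:+; rest ⊤} | OUT={c:+; rest ⊤}

Merge at B3: IN[B3] = OUT[B2] = {a: +, b: ⊤, c: ⊤, d: ⊤, e: -, f: +}

Answer: {a: +, b: ⊤, c: ⊤, d: ⊤, e: -, f: +}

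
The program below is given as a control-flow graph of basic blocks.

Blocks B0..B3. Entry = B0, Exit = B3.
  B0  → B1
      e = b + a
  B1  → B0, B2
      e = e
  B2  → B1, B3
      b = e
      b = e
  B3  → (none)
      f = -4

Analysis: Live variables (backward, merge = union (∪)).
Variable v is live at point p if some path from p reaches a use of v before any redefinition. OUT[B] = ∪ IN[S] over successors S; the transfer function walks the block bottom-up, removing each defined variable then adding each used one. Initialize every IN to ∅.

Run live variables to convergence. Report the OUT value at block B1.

Converged values:
  B0: | IN={a, b} | OUT={a, b, e}
  B1: | IN={a, b, e} | OUT={a, b, e}
  B2: | IN={a, e} | OUT={a, b, e}
  B3: | IN={} | OUT={}

Merge at B1: OUT[B1] = IN[B0] ⊔ IN[B2] = {a, b, e}

Answer: {a, b, e}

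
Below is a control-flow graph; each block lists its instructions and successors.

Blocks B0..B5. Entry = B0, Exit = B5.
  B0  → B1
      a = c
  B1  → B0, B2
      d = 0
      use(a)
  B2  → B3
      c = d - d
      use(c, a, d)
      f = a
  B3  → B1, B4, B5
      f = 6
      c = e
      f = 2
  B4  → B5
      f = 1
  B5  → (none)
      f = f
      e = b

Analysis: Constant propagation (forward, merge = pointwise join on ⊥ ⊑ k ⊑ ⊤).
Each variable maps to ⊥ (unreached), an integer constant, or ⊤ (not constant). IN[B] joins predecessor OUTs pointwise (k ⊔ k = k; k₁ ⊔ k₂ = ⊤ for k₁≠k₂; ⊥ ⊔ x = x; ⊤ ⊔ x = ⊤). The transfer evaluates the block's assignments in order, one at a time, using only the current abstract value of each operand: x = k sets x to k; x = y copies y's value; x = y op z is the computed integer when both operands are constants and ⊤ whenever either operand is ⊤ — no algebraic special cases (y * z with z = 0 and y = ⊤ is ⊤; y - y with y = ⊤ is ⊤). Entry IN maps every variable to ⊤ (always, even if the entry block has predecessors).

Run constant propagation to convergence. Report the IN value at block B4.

Per-block solution:
  B0:  IN=(all ⊤)  OUT=(all ⊤)
  B1:  IN=(all ⊤)  OUT={d:0; rest ⊤}
  B2:  IN={d:0; rest ⊤}  OUT={c:0, d:0; rest ⊤}
  B3:  IN={c:0, d:0; rest ⊤}  OUT={d:0, f:2; rest ⊤}
  B4:  IN={d:0, f:2; rest ⊤}  OUT={d:0, f:1; rest ⊤}
  B5:  IN={d:0; rest ⊤}  OUT={d:0; rest ⊤}

Merge at B4: IN[B4] = OUT[B3] = {a: ⊤, b: ⊤, c: ⊤, d: 0, e: ⊤, f: 2}

Answer: {a: ⊤, b: ⊤, c: ⊤, d: 0, e: ⊤, f: 2}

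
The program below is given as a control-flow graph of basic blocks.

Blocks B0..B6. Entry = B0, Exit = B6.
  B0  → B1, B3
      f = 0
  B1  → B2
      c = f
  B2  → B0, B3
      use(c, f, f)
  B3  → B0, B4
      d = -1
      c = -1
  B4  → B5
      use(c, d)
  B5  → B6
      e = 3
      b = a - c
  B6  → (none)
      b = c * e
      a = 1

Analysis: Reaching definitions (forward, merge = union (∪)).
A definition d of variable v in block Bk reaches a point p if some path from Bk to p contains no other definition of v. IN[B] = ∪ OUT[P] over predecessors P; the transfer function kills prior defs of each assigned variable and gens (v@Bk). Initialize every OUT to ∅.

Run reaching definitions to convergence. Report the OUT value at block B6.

Answer: {a@B6, b@B6, c@B3, d@B3, e@B5, f@B0}

Derivation:
Fixpoint table:
  B0: | IN={c@B1, c@B3, d@B3, f@B0} | OUT={c@B1, c@B3, d@B3, f@B0}
  B1: | IN={c@B1, c@B3, d@B3, f@B0} | OUT={c@B1, d@B3, f@B0}
  B2: | IN={c@B1, d@B3, f@B0} | OUT={c@B1, d@B3, f@B0}
  B3: | IN={c@B1, c@B3, d@B3, f@B0} | OUT={c@B3, d@B3, f@B0}
  B4: | IN={c@B3, d@B3, f@B0} | OUT={c@B3, d@B3, f@B0}
  B5: | IN={c@B3, d@B3, f@B0} | OUT={b@B5, c@B3, d@B3, e@B5, f@B0}
  B6: | IN={b@B5, c@B3, d@B3, e@B5, f@B0} | OUT={a@B6, b@B6, c@B3, d@B3, e@B5, f@B0}

Merge at B6: IN[B6] = OUT[B5] = {b@B5, c@B3, d@B3, e@B5, f@B0}
Applying B6's transfer function to that IN value gives OUT[B6] (row B6 above).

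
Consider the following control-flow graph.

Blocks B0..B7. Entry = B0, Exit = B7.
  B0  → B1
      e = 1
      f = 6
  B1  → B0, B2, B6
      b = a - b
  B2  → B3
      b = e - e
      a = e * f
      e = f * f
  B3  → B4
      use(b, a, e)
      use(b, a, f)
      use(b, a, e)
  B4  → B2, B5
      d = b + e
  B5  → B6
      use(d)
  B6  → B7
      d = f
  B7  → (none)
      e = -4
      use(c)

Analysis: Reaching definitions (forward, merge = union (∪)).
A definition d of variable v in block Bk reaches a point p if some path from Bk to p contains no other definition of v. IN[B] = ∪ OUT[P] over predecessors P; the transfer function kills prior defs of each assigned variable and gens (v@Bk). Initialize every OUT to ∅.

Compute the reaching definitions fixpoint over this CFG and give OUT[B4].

Answer: {a@B2, b@B2, d@B4, e@B2, f@B0}

Derivation:
Fixpoint table:
  B0:   IN={b@B1, e@B0, f@B0}   OUT={b@B1, e@B0, f@B0}
  B1:   IN={b@B1, e@B0, f@B0}   OUT={b@B1, e@B0, f@B0}
  B2:   IN={a@B2, b@B1, b@B2, d@B4, e@B0, e@B2, f@B0}   OUT={a@B2, b@B2, d@B4, e@B2, f@B0}
  B3:   IN={a@B2, b@B2, d@B4, e@B2, f@B0}   OUT={a@B2, b@B2, d@B4, e@B2, f@B0}
  B4:   IN={a@B2, b@B2, d@B4, e@B2, f@B0}   OUT={a@B2, b@B2, d@B4, e@B2, f@B0}
  B5:   IN={a@B2, b@B2, d@B4, e@B2, f@B0}   OUT={a@B2, b@B2, d@B4, e@B2, f@B0}
  B6:   IN={a@B2, b@B1, b@B2, d@B4, e@B0, e@B2, f@B0}   OUT={a@B2, b@B1, b@B2, d@B6, e@B0, e@B2, f@B0}
  B7:   IN={a@B2, b@B1, b@B2, d@B6, e@B0, e@B2, f@B0}   OUT={a@B2, b@B1, b@B2, d@B6, e@B7, f@B0}

Merge at B4: IN[B4] = OUT[B3] = {a@B2, b@B2, d@B4, e@B2, f@B0}
Applying B4's transfer function to that IN value gives OUT[B4] (row B4 above).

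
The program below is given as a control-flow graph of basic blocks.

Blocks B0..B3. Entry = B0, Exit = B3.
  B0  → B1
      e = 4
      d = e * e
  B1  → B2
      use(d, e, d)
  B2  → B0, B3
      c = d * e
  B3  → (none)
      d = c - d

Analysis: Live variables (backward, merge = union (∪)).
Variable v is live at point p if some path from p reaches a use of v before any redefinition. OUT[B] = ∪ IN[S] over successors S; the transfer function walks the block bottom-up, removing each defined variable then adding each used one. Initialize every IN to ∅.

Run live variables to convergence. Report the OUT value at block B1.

Answer: {d, e}

Trace:
Converged values:
  B0: | IN={} | OUT={d, e}
  B1: | IN={d, e} | OUT={d, e}
  B2: | IN={d, e} | OUT={c, d}
  B3: | IN={c, d} | OUT={}

Merge at B1: OUT[B1] = IN[B2] = {d, e}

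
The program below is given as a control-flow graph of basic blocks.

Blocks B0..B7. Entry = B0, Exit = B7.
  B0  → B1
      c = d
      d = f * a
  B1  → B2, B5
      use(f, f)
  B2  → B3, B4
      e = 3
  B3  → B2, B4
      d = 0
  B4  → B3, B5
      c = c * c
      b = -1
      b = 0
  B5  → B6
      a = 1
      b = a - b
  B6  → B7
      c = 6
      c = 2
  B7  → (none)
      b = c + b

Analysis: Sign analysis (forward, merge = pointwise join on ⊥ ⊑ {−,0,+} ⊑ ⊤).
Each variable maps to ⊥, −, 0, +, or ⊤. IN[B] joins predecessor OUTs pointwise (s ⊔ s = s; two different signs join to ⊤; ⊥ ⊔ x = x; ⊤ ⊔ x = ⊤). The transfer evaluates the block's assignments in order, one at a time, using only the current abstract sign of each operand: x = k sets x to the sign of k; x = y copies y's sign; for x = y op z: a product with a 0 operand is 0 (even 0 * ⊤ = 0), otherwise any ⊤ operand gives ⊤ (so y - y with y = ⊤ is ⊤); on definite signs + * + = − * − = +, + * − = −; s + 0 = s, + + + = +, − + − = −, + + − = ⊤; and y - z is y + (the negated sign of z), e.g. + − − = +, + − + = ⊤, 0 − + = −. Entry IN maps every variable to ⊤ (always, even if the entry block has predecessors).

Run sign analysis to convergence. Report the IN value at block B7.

Per-block solution:
  B0:   IN=(all ⊤)   OUT=(all ⊤)
  B1:   IN=(all ⊤)   OUT=(all ⊤)
  B2:   IN=(all ⊤)   OUT={e:+; rest ⊤}
  B3:   IN={e:+; rest ⊤}   OUT={d:0, e:+; rest ⊤}
  B4:   IN={e:+; rest ⊤}   OUT={b:0, e:+; rest ⊤}
  B5:   IN=(all ⊤)   OUT={a:+; rest ⊤}
  B6:   IN={a:+; rest ⊤}   OUT={a:+, c:+; rest ⊤}
  B7:   IN={a:+, c:+; rest ⊤}   OUT={a:+, c:+; rest ⊤}

Merge at B7: IN[B7] = OUT[B6] = {a: +, b: ⊤, c: +, d: ⊤, e: ⊤, f: ⊤}

Answer: {a: +, b: ⊤, c: +, d: ⊤, e: ⊤, f: ⊤}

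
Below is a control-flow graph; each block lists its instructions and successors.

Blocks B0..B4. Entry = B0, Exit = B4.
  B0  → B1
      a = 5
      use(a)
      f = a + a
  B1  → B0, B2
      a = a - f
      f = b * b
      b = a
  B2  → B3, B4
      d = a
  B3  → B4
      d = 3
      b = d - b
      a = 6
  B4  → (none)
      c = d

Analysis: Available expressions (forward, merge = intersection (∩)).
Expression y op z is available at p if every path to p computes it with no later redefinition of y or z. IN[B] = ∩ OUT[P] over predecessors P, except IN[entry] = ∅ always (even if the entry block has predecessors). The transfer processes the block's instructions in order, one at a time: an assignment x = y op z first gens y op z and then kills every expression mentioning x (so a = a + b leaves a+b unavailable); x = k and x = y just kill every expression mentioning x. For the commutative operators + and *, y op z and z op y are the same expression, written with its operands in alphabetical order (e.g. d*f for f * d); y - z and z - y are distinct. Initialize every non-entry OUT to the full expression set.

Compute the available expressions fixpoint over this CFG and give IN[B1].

Answer: {a+a}

Working:
Per-block solution:
  B0:   IN={}   OUT={a+a}
  B1:   IN={a+a}   OUT={}
  B2:   IN={}   OUT={}
  B3:   IN={}   OUT={}
  B4:   IN={}   OUT={}

Merge at B1: IN[B1] = OUT[B0] = {a+a}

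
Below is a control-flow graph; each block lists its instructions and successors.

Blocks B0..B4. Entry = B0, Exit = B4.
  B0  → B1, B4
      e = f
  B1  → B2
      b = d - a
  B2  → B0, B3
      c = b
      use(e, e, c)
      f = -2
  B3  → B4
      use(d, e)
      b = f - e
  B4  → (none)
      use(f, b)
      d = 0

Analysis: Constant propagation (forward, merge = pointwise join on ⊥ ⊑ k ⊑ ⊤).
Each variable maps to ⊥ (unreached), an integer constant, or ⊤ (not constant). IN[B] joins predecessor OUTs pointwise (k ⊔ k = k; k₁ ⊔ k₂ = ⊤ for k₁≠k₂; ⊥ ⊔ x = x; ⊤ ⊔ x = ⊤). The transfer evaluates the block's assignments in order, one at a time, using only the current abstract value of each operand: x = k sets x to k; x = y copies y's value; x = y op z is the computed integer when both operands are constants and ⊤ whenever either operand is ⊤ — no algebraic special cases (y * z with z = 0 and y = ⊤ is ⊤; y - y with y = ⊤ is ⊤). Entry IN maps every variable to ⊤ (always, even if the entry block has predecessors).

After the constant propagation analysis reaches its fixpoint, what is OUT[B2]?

Answer: {a: ⊤, b: ⊤, c: ⊤, d: ⊤, e: ⊤, f: -2}

Trace:
Fixpoint table:
  B0:  IN=(all ⊤)  OUT=(all ⊤)
  B1:  IN=(all ⊤)  OUT=(all ⊤)
  B2:  IN=(all ⊤)  OUT={f:-2; rest ⊤}
  B3:  IN={f:-2; rest ⊤}  OUT={f:-2; rest ⊤}
  B4:  IN=(all ⊤)  OUT={d:0; rest ⊤}

Merge at B2: IN[B2] = OUT[B1] = {a: ⊤, b: ⊤, c: ⊤, d: ⊤, e: ⊤, f: ⊤}
Applying B2's transfer function to that IN value gives OUT[B2] (row B2 above).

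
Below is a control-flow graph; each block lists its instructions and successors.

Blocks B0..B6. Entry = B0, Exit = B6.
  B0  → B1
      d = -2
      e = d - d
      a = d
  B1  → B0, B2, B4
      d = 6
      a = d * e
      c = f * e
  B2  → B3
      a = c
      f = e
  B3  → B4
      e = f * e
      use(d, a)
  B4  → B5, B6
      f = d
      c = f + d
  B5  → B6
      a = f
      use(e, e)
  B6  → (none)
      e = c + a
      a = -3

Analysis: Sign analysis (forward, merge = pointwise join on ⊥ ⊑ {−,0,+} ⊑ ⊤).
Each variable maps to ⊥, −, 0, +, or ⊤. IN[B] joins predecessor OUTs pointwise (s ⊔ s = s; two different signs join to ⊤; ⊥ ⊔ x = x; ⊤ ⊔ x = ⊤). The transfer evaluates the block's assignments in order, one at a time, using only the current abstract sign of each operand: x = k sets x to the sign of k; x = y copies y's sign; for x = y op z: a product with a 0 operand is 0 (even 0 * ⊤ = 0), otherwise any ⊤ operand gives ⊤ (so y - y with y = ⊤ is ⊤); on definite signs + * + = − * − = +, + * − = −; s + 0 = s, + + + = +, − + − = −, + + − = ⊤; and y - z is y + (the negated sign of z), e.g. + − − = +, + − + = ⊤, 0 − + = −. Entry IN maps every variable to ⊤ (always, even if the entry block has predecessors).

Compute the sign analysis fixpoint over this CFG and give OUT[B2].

Fixpoint table:
  B0: | IN=(all ⊤) | OUT={a:-, d:-; rest ⊤}
  B1: | IN={a:-, d:-; rest ⊤} | OUT={d:+; rest ⊤}
  B2: | IN={d:+; rest ⊤} | OUT={d:+; rest ⊤}
  B3: | IN={d:+; rest ⊤} | OUT={d:+; rest ⊤}
  B4: | IN={d:+; rest ⊤} | OUT={c:+, d:+, f:+; rest ⊤}
  B5: | IN={c:+, d:+, f:+; rest ⊤} | OUT={a:+, c:+, d:+, f:+; rest ⊤}
  B6: | IN={c:+, d:+, f:+; rest ⊤} | OUT={a:-, c:+, d:+, f:+; rest ⊤}

Merge at B2: IN[B2] = OUT[B1] = {a: ⊤, b: ⊤, c: ⊤, d: +, e: ⊤, f: ⊤}
Applying B2's transfer function to that IN value gives OUT[B2] (row B2 above).

Answer: {a: ⊤, b: ⊤, c: ⊤, d: +, e: ⊤, f: ⊤}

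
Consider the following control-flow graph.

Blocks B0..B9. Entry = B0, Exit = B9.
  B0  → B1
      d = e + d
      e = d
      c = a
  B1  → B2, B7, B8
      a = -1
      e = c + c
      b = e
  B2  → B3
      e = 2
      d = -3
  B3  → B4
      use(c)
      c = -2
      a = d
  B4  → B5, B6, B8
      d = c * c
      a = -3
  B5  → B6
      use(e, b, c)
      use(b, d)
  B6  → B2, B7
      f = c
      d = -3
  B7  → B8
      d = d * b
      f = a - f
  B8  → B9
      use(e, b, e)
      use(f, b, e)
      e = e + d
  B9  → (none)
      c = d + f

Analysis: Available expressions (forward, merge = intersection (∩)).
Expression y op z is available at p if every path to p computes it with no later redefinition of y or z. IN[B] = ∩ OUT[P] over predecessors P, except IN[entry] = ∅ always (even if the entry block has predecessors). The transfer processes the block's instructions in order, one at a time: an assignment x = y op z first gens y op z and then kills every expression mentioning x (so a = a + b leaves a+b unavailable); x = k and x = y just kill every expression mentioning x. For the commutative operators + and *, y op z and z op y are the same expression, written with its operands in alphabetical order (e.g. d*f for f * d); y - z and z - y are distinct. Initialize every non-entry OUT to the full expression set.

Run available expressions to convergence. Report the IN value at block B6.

Answer: {c*c}

Derivation:
Converged values:
  B0:   IN={}   OUT={}
  B1:   IN={}   OUT={c+c}
  B2:   IN={}   OUT={}
  B3:   IN={}   OUT={}
  B4:   IN={}   OUT={c*c}
  B5:   IN={c*c}   OUT={c*c}
  B6:   IN={c*c}   OUT={c*c}
  B7:   IN={}   OUT={}
  B8:   IN={}   OUT={}
  B9:   IN={}   OUT={d+f}

Merge at B6: IN[B6] = OUT[B4] ∩ OUT[B5] = {c*c}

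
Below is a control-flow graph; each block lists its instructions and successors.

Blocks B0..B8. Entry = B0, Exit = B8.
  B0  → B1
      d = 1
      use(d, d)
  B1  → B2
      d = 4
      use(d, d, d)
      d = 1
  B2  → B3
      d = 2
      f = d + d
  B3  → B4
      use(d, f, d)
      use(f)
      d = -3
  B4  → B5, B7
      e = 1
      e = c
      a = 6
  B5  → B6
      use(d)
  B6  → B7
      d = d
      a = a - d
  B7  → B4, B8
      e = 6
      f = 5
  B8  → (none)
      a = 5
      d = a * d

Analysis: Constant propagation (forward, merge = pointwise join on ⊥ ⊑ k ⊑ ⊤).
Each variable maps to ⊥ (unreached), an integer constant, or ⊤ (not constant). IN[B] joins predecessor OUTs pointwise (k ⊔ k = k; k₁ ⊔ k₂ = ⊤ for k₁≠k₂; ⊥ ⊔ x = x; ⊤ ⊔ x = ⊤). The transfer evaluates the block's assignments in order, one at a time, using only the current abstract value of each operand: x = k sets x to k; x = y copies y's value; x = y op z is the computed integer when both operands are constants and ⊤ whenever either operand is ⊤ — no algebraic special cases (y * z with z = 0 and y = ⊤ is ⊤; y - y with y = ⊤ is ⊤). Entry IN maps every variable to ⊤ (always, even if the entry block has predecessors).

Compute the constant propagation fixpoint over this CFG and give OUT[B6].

Per-block solution:
  B0:   IN=(all ⊤)   OUT={d:1; rest ⊤}
  B1:   IN={d:1; rest ⊤}   OUT={d:1; rest ⊤}
  B2:   IN={d:1; rest ⊤}   OUT={d:2, f:4; rest ⊤}
  B3:   IN={d:2, f:4; rest ⊤}   OUT={d:-3, f:4; rest ⊤}
  B4:   IN={d:-3; rest ⊤}   OUT={a:6, d:-3; rest ⊤}
  B5:   IN={a:6, d:-3; rest ⊤}   OUT={a:6, d:-3; rest ⊤}
  B6:   IN={a:6, d:-3; rest ⊤}   OUT={a:9, d:-3; rest ⊤}
  B7:   IN={d:-3; rest ⊤}   OUT={d:-3, e:6, f:5; rest ⊤}
  B8:   IN={d:-3, e:6, f:5; rest ⊤}   OUT={a:5, d:-15, e:6, f:5; rest ⊤}

Merge at B6: IN[B6] = OUT[B5] = {a: 6, b: ⊤, c: ⊤, d: -3, e: ⊤, f: ⊤}
Applying B6's transfer function to that IN value gives OUT[B6] (row B6 above).

Answer: {a: 9, b: ⊤, c: ⊤, d: -3, e: ⊤, f: ⊤}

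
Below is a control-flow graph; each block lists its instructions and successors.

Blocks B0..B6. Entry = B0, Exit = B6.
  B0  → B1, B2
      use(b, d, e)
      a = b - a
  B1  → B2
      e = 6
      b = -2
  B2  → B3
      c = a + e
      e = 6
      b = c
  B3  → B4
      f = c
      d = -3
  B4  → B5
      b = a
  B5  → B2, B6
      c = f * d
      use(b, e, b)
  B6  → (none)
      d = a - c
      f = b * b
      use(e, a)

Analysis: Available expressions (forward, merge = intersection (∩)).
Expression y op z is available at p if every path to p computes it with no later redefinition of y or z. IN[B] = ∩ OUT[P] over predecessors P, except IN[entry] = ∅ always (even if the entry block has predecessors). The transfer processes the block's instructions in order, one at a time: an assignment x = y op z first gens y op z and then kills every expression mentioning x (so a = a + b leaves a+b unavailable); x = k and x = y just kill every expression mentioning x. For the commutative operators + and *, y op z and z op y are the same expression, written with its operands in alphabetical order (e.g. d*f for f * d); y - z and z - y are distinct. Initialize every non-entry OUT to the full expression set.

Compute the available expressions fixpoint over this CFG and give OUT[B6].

Per-block solution:
  B0: | IN={} | OUT={}
  B1: | IN={} | OUT={}
  B2: | IN={} | OUT={}
  B3: | IN={} | OUT={}
  B4: | IN={} | OUT={}
  B5: | IN={} | OUT={d*f}
  B6: | IN={d*f} | OUT={a-c, b*b}

Merge at B6: IN[B6] = OUT[B5] = {d*f}
Applying B6's transfer function to that IN value gives OUT[B6] (row B6 above).

Answer: {a-c, b*b}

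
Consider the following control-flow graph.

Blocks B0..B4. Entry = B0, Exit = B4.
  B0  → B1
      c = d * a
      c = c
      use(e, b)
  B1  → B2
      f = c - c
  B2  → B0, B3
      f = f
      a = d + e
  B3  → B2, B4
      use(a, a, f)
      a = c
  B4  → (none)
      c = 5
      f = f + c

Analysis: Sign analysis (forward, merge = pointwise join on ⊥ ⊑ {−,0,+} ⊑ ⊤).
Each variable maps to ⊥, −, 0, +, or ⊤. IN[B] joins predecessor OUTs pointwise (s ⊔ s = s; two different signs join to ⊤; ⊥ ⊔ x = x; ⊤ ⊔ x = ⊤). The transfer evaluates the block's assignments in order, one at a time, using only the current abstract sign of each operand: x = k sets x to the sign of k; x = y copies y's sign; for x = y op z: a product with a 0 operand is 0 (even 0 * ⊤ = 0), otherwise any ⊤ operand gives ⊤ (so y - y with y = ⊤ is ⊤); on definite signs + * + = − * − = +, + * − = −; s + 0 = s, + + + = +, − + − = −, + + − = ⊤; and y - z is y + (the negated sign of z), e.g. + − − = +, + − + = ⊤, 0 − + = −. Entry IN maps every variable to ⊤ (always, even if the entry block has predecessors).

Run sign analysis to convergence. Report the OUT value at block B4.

Answer: {a: ⊤, b: ⊤, c: +, d: ⊤, e: ⊤, f: ⊤}

Derivation:
Converged values:
  B0:   IN=(all ⊤)   OUT=(all ⊤)
  B1:   IN=(all ⊤)   OUT=(all ⊤)
  B2:   IN=(all ⊤)   OUT=(all ⊤)
  B3:   IN=(all ⊤)   OUT=(all ⊤)
  B4:   IN=(all ⊤)   OUT={c:+; rest ⊤}

Merge at B4: IN[B4] = OUT[B3] = {a: ⊤, b: ⊤, c: ⊤, d: ⊤, e: ⊤, f: ⊤}
Applying B4's transfer function to that IN value gives OUT[B4] (row B4 above).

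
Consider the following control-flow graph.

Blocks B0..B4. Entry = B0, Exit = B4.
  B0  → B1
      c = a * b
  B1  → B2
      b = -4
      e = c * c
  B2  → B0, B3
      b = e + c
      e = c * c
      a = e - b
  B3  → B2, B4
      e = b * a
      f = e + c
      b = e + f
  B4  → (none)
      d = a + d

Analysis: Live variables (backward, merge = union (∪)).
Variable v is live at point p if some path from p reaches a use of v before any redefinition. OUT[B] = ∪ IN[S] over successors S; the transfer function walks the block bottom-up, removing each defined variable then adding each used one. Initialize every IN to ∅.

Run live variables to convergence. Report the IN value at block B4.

Per-block solution:
  B0:   IN={a, b, d}   OUT={c, d}
  B1:   IN={c, d}   OUT={c, d, e}
  B2:   IN={c, d, e}   OUT={a, b, c, d}
  B3:   IN={a, b, c, d}   OUT={a, c, d, e}
  B4:   IN={a, d}   OUT={}

B4 is the boundary node: OUT[B4] = {}
Applying B4's transfer function to that OUT value gives IN[B4] (row B4 above).

Answer: {a, d}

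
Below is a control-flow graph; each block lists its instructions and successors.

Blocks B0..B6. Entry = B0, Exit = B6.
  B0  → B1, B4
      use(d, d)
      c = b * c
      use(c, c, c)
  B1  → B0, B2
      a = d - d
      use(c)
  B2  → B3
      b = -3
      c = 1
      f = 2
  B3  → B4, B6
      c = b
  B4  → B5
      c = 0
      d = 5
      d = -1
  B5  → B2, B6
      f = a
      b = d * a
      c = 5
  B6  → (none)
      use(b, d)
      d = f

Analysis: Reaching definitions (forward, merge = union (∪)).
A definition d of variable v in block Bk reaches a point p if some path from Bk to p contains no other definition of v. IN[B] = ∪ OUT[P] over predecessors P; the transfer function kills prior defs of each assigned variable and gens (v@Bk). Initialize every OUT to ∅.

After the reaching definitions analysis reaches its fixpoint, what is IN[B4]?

Answer: {a@B1, b@B2, c@B0, c@B3, d@B4, f@B2}

Trace:
Per-block solution:
  B0: | IN={a@B1, c@B0} | OUT={a@B1, c@B0}
  B1: | IN={a@B1, c@B0} | OUT={a@B1, c@B0}
  B2: | IN={a@B1, b@B5, c@B0, c@B5, d@B4, f@B5} | OUT={a@B1, b@B2, c@B2, d@B4, f@B2}
  B3: | IN={a@B1, b@B2, c@B2, d@B4, f@B2} | OUT={a@B1, b@B2, c@B3, d@B4, f@B2}
  B4: | IN={a@B1, b@B2, c@B0, c@B3, d@B4, f@B2} | OUT={a@B1, b@B2, c@B4, d@B4, f@B2}
  B5: | IN={a@B1, b@B2, c@B4, d@B4, f@B2} | OUT={a@B1, b@B5, c@B5, d@B4, f@B5}
  B6: | IN={a@B1, b@B2, b@B5, c@B3, c@B5, d@B4, f@B2, f@B5} | OUT={a@B1, b@B2, b@B5, c@B3, c@B5, d@B6, f@B2, f@B5}

Merge at B4: IN[B4] = OUT[B0] ⊔ OUT[B3] = {a@B1, b@B2, c@B0, c@B3, d@B4, f@B2}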